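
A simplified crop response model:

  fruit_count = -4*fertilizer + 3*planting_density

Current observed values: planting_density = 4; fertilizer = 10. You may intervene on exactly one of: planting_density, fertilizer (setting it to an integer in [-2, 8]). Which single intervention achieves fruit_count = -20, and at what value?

set fertilizer = 8

Intervening on planting_density: fruit_count = 3*planting_density - 40. Reaching -20 requires planting_density = 20/3, not an integer.
Intervening on fertilizer: with other inputs at their observed values, fruit_count = -4*fertilizer + 12. Solving for -20 gives fertilizer = 8, within [-2, 8].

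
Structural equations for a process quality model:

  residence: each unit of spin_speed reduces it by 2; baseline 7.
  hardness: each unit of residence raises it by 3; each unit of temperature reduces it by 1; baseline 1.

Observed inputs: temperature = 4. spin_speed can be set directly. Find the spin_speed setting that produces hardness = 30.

Substituting into the hardness equation gives hardness = -6*spin_speed + 18.
Solve -6*spin_speed + 18 = 30: spin_speed = (30 - 18) / -6 = -2.

spin_speed = -2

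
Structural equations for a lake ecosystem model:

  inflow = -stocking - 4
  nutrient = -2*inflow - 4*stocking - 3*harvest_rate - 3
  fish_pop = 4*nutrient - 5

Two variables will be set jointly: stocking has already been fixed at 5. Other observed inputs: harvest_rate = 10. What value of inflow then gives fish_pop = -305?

With stocking held at 5:
Intervening on inflow fixes its value directly, overriding its dependence on stocking.
Substituting into the nutrient equation gives nutrient = -2*inflow - 53.
fish_pop becomes -8*inflow - 217.
Solve -8*inflow - 217 = -305: inflow = (-305 + 217) / -8 = 11.

inflow = 11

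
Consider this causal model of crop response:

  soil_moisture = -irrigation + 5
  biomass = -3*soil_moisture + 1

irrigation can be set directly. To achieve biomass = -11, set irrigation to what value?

irrigation = 1

Substituting into the biomass equation gives biomass = 3*irrigation - 14.
Solve 3*irrigation - 14 = -11: irrigation = (-11 + 14) / 3 = 1.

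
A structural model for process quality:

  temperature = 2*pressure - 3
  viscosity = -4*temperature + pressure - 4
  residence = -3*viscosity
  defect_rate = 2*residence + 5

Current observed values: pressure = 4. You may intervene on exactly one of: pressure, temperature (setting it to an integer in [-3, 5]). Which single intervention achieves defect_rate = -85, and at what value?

set pressure = -1

Intervening on pressure: with other inputs at their observed values, defect_rate = 42*pressure - 43. Solving for -85 gives pressure = -1, within [-3, 5].
Intervening on temperature: defect_rate = 24*temperature + 5. Reaching -85 requires temperature = -15/4, not an integer.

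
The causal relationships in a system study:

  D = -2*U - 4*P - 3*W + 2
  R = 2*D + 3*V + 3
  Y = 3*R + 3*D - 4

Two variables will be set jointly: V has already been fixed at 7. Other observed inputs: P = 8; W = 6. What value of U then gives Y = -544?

With V held at 7:
Substituting into the D equation gives D = -2*U - 48.
This gives R = -4*U - 72.
Substituting into the Y equation gives Y = -18*U - 364.
Solve -18*U - 364 = -544: U = (-544 + 364) / -18 = 10.

U = 10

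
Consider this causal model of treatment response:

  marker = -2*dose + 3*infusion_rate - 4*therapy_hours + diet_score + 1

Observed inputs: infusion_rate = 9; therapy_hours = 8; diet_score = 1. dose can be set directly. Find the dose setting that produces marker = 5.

Substituting into the marker equation gives marker = -2*dose - 3.
Solve -2*dose - 3 = 5: dose = (5 + 3) / -2 = -4.

dose = -4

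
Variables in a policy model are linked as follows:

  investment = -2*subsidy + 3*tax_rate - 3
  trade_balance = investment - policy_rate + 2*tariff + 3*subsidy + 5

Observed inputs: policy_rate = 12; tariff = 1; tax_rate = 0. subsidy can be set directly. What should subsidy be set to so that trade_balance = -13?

subsidy = -5

Substituting into the investment equation gives investment = -2*subsidy - 3.
This gives trade_balance = subsidy - 8.
Solve subsidy - 8 = -13: subsidy = (-13 + 8) / 1 = -5.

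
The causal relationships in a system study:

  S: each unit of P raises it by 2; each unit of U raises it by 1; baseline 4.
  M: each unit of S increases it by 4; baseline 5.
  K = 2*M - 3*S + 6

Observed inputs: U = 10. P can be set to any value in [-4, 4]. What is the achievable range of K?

46 to 126

Substituting into the S equation gives S = 2*P + 14.
Substituting into the M equation gives M = 8*P + 61.
This gives K = 10*P + 86.
Linear in P, so extremes are at the endpoints: P = -4 gives K = 46; P = 4 gives K = 126.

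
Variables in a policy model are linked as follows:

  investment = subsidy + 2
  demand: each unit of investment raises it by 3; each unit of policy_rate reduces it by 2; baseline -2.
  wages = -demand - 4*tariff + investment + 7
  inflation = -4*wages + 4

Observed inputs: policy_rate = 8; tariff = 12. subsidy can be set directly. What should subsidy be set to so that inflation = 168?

subsidy = 7

Substituting into the demand equation gives demand = 3*subsidy - 12.
This gives wages = -2*subsidy - 27.
Substituting into the inflation equation gives inflation = 8*subsidy + 112.
Solve 8*subsidy + 112 = 168: subsidy = (168 - 112) / 8 = 7.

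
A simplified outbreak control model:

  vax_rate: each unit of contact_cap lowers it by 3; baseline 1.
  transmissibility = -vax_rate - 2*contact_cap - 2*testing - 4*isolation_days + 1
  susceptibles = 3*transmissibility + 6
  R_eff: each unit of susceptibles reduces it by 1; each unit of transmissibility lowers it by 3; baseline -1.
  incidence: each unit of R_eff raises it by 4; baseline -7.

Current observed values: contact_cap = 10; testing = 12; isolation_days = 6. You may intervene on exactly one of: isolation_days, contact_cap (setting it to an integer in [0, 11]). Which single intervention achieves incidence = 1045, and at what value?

Intervening on isolation_days: incidence = 96*isolation_days + 301. Reaching 1045 requires isolation_days = 31/4, not an integer.
Intervening on contact_cap: with other inputs at their observed values, incidence = -24*contact_cap + 1117. Solving for 1045 gives contact_cap = 3, within [0, 11].

set contact_cap = 3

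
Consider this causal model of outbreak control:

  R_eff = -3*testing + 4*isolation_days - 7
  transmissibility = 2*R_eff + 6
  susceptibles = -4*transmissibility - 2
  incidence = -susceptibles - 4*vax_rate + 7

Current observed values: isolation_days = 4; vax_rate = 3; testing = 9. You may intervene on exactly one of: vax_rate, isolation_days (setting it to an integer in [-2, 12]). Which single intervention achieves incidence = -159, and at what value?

Intervening on vax_rate: with other inputs at their observed values, incidence = -4*vax_rate - 111. Solving for -159 gives vax_rate = 12, within [-2, 12].
Intervening on isolation_days: incidence = 32*isolation_days - 251. Reaching -159 requires isolation_days = 23/8, not an integer.

set vax_rate = 12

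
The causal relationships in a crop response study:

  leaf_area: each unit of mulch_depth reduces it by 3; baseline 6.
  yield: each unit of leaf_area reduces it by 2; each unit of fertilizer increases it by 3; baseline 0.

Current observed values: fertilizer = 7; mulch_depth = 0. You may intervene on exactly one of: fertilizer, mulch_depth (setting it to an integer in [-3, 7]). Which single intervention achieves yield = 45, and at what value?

set mulch_depth = 6

Intervening on fertilizer: yield = 3*fertilizer - 12. Reaching 45 requires fertilizer = 19, outside [-3, 7].
Intervening on mulch_depth: with other inputs at their observed values, yield = 6*mulch_depth + 9. Solving for 45 gives mulch_depth = 6, within [-3, 7].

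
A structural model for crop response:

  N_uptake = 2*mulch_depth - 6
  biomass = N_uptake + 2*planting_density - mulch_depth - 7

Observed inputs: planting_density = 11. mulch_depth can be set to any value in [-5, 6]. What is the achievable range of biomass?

4 to 15

Substituting into the biomass equation gives biomass = mulch_depth + 9.
Linear in mulch_depth, so extremes are at the endpoints: mulch_depth = -5 gives biomass = 4; mulch_depth = 6 gives biomass = 15.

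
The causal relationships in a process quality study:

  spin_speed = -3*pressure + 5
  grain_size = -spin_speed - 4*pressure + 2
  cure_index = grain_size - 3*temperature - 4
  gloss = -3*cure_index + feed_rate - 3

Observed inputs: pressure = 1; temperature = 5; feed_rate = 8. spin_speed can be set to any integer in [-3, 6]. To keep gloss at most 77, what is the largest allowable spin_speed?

Intervening on spin_speed fixes its value directly, overriding its dependence on pressure.
Substituting into the grain_size equation gives grain_size = -spin_speed - 2.
This gives cure_index = -spin_speed - 21.
So gloss = 3*spin_speed + 68.
Require 3*spin_speed + 68 ≤ 77, so spin_speed ≤ 3.
The largest integer in [-3, 6] satisfying this is 3.

spin_speed = 3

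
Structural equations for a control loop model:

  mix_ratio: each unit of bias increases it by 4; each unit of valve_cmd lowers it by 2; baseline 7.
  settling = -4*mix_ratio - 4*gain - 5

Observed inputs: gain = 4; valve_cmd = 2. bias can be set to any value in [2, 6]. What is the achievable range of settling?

Substituting into the mix_ratio equation gives mix_ratio = 4*bias + 3.
So settling = -16*bias - 33.
Linear in bias, so extremes are at the endpoints: bias = 2 gives settling = -65; bias = 6 gives settling = -129.

-129 to -65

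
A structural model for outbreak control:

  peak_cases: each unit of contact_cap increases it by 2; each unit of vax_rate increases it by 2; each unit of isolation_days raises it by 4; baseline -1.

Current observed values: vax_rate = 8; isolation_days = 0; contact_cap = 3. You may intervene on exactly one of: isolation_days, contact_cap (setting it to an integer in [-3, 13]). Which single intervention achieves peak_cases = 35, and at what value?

Intervening on isolation_days: peak_cases = 4*isolation_days + 21. Reaching 35 requires isolation_days = 7/2, not an integer.
Intervening on contact_cap: with other inputs at their observed values, peak_cases = 2*contact_cap + 15. Solving for 35 gives contact_cap = 10, within [-3, 13].

set contact_cap = 10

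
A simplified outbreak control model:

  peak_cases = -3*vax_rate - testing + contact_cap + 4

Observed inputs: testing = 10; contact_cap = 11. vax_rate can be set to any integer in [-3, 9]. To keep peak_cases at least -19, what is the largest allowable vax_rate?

vax_rate = 8

Substituting into the peak_cases equation gives peak_cases = -3*vax_rate + 5.
Require -3*vax_rate + 5 ≥ -19, so vax_rate ≤ 8.
The largest integer in [-3, 9] satisfying this is 8.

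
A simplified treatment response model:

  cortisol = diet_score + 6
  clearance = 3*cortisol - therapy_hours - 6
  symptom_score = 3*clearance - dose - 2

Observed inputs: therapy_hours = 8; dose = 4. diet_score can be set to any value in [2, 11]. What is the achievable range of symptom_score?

24 to 105

Substituting into the clearance equation gives clearance = 3*diet_score + 4.
Substituting into the symptom_score equation gives symptom_score = 9*diet_score + 6.
Linear in diet_score, so extremes are at the endpoints: diet_score = 2 gives symptom_score = 24; diet_score = 11 gives symptom_score = 105.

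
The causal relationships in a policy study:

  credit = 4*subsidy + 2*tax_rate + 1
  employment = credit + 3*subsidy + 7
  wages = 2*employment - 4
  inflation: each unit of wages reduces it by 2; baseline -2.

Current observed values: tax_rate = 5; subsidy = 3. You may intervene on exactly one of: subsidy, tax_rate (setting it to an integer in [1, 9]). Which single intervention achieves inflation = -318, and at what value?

set subsidy = 9

Intervening on subsidy: with other inputs at their observed values, inflation = -28*subsidy - 66. Solving for -318 gives subsidy = 9, within [1, 9].
Intervening on tax_rate: inflation = -8*tax_rate - 110. Reaching -318 requires tax_rate = 26, outside [1, 9].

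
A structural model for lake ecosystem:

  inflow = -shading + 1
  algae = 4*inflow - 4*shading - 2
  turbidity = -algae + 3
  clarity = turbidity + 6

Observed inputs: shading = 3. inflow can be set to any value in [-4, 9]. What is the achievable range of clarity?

Intervening on inflow fixes its value directly, overriding its dependence on shading.
Substituting into the algae equation gives algae = 4*inflow - 14.
Substituting into the turbidity equation gives turbidity = -4*inflow + 17.
clarity becomes -4*inflow + 23.
Linear in inflow, so extremes are at the endpoints: inflow = -4 gives clarity = 39; inflow = 9 gives clarity = -13.

-13 to 39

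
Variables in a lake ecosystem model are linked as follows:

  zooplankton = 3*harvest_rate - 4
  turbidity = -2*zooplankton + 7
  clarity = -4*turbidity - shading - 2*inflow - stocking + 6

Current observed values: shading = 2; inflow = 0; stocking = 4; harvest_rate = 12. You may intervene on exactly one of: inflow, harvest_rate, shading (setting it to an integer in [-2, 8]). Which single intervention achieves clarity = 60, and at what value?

set harvest_rate = 5

Intervening on inflow: clarity = -2*inflow + 228. Reaching 60 requires inflow = 84, outside [-2, 8].
Intervening on harvest_rate: with other inputs at their observed values, clarity = 24*harvest_rate - 60. Solving for 60 gives harvest_rate = 5, within [-2, 8].
Intervening on shading: clarity = -shading + 230. Reaching 60 requires shading = 170, outside [-2, 8].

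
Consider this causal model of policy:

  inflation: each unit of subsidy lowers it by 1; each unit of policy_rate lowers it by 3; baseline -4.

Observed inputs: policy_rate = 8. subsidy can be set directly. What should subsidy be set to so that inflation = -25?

Substituting into the inflation equation gives inflation = -subsidy - 28.
Solve -subsidy - 28 = -25: subsidy = (-25 + 28) / -1 = -3.

subsidy = -3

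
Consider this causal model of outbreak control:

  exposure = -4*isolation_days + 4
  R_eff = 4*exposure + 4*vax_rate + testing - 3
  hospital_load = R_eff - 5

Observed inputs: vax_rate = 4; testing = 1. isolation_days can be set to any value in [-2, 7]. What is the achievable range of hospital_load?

Substituting into the R_eff equation gives R_eff = -16*isolation_days + 30.
Substituting into the hospital_load equation gives hospital_load = -16*isolation_days + 25.
Linear in isolation_days, so extremes are at the endpoints: isolation_days = -2 gives hospital_load = 57; isolation_days = 7 gives hospital_load = -87.

-87 to 57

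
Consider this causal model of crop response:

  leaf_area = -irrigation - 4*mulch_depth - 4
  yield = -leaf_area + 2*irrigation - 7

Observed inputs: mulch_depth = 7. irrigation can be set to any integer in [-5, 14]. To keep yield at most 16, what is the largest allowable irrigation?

Substituting into the leaf_area equation gives leaf_area = -irrigation - 32.
This gives yield = 3*irrigation + 25.
Require 3*irrigation + 25 ≤ 16, so irrigation ≤ -3.
The largest integer in [-5, 14] satisfying this is -3.

irrigation = -3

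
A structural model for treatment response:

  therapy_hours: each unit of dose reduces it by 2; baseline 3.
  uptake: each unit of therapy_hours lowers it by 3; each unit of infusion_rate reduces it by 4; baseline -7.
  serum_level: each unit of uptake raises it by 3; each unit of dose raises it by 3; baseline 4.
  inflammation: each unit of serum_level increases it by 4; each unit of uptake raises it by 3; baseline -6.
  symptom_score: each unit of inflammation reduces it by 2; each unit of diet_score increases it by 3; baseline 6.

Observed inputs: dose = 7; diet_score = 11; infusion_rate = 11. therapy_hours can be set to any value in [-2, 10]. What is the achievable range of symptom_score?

1201 to 2281

Intervening on therapy_hours fixes its value directly, overriding its dependence on dose.
Substituting into the uptake equation gives uptake = -3*therapy_hours - 51.
Substituting into the serum_level equation gives serum_level = -9*therapy_hours - 128.
inflammation becomes -45*therapy_hours - 671.
Substituting into the symptom_score equation gives symptom_score = 90*therapy_hours + 1381.
Linear in therapy_hours, so extremes are at the endpoints: therapy_hours = -2 gives symptom_score = 1201; therapy_hours = 10 gives symptom_score = 2281.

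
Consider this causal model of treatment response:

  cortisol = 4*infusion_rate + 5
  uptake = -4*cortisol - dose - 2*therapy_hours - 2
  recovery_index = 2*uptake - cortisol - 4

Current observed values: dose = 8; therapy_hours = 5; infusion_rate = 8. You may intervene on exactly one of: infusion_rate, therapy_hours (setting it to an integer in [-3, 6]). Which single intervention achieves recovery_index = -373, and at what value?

Intervening on infusion_rate: recovery_index = -36*infusion_rate - 89. Reaching -373 requires infusion_rate = 71/9, not an integer.
Intervening on therapy_hours: with other inputs at their observed values, recovery_index = -4*therapy_hours - 357. Solving for -373 gives therapy_hours = 4, within [-3, 6].

set therapy_hours = 4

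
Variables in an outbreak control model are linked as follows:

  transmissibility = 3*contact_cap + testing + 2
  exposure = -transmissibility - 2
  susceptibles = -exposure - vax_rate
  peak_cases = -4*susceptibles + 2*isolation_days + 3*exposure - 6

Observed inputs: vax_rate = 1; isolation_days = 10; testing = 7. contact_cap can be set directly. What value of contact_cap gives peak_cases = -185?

contact_cap = 6

Substituting into the transmissibility equation gives transmissibility = 3*contact_cap + 9.
Substituting into the exposure equation gives exposure = -3*contact_cap - 11.
susceptibles becomes 3*contact_cap + 10.
Substituting into the peak_cases equation gives peak_cases = -21*contact_cap - 59.
Solve -21*contact_cap - 59 = -185: contact_cap = (-185 + 59) / -21 = 6.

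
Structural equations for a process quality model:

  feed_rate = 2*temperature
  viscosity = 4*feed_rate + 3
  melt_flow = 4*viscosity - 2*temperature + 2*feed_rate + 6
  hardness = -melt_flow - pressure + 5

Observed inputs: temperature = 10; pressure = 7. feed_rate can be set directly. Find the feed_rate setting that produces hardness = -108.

Intervening on feed_rate fixes its value directly, overriding its dependence on temperature.
Substituting into the melt_flow equation gives melt_flow = 18*feed_rate - 2.
So hardness = -18*feed_rate.
Solve -18*feed_rate = -108: feed_rate = -108 / -18 = 6.

feed_rate = 6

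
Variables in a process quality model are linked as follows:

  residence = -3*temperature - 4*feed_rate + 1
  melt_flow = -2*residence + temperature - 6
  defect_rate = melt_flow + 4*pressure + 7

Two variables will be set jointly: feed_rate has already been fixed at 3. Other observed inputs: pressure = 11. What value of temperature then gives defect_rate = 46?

With feed_rate held at 3:
Substituting into the residence equation gives residence = -3*temperature - 11.
melt_flow becomes 7*temperature + 16.
Substituting into the defect_rate equation gives defect_rate = 7*temperature + 67.
Solve 7*temperature + 67 = 46: temperature = (46 - 67) / 7 = -3.

temperature = -3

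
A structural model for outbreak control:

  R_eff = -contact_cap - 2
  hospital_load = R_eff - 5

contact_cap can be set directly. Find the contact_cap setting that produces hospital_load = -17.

contact_cap = 10

Substituting into the hospital_load equation gives hospital_load = -contact_cap - 7.
Solve -contact_cap - 7 = -17: contact_cap = (-17 + 7) / -1 = 10.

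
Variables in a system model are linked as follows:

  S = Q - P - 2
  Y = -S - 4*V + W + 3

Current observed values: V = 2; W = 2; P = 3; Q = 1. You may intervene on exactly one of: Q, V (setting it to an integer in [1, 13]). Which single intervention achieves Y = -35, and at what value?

set V = 11

Intervening on Q: Y = -Q + 2. Reaching -35 requires Q = 37, outside [1, 13].
Intervening on V: with other inputs at their observed values, Y = -4*V + 9. Solving for -35 gives V = 11, within [1, 13].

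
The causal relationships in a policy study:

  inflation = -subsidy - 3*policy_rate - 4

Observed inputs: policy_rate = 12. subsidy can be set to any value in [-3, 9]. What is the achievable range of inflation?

-49 to -37

Substituting into the inflation equation gives inflation = -subsidy - 40.
Linear in subsidy, so extremes are at the endpoints: subsidy = -3 gives inflation = -37; subsidy = 9 gives inflation = -49.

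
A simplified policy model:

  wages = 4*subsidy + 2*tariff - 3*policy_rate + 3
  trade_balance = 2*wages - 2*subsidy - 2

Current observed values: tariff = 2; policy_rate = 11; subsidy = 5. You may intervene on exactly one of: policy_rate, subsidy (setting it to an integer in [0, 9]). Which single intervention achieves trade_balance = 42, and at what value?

set policy_rate = 0

Intervening on policy_rate: with other inputs at their observed values, trade_balance = -6*policy_rate + 42. Solving for 42 gives policy_rate = 0, within [0, 9].
Intervening on subsidy: trade_balance = 6*subsidy - 54. Reaching 42 requires subsidy = 16, outside [0, 9].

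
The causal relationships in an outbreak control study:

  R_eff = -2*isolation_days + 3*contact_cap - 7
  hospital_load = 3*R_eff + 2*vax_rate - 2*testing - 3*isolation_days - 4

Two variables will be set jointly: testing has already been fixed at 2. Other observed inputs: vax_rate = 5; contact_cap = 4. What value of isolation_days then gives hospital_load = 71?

isolation_days = -6

With testing held at 2:
Substituting into the R_eff equation gives R_eff = -2*isolation_days + 5.
Substituting into the hospital_load equation gives hospital_load = -9*isolation_days + 17.
Solve -9*isolation_days + 17 = 71: isolation_days = (71 - 17) / -9 = -6.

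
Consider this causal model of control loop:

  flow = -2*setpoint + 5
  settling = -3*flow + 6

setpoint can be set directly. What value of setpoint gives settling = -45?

Substituting into the settling equation gives settling = 6*setpoint - 9.
Solve 6*setpoint - 9 = -45: setpoint = (-45 + 9) / 6 = -6.

setpoint = -6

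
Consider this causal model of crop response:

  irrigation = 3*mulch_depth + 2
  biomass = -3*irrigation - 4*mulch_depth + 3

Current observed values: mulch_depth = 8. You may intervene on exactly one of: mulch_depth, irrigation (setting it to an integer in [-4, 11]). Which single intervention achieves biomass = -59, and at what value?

Intervening on mulch_depth: biomass = -13*mulch_depth - 3. Reaching -59 requires mulch_depth = 56/13, not an integer.
Intervening on irrigation: with other inputs at their observed values, biomass = -3*irrigation - 29. Solving for -59 gives irrigation = 10, within [-4, 11].

set irrigation = 10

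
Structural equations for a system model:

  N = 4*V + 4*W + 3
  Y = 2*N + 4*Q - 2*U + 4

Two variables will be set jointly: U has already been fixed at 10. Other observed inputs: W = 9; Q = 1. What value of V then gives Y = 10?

V = -7

With U held at 10:
Substituting into the N equation gives N = 4*V + 39.
So Y = 8*V + 66.
Solve 8*V + 66 = 10: V = (10 - 66) / 8 = -7.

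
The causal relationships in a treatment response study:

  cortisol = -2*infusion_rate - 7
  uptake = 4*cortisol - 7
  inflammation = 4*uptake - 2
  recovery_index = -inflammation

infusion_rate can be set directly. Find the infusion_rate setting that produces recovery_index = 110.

infusion_rate = -1

Substituting into the uptake equation gives uptake = -8*infusion_rate - 35.
inflammation becomes -32*infusion_rate - 142.
Substituting into the recovery_index equation gives recovery_index = 32*infusion_rate + 142.
Solve 32*infusion_rate + 142 = 110: infusion_rate = (110 - 142) / 32 = -1.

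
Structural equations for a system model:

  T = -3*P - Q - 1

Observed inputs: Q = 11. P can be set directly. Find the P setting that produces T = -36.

Substituting into the T equation gives T = -3*P - 12.
Solve -3*P - 12 = -36: P = (-36 + 12) / -3 = 8.

P = 8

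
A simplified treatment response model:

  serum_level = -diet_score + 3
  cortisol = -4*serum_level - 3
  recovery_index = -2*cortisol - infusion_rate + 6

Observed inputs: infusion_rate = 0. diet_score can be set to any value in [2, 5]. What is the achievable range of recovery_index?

Substituting into the cortisol equation gives cortisol = 4*diet_score - 15.
This gives recovery_index = -8*diet_score + 36.
Linear in diet_score, so extremes are at the endpoints: diet_score = 2 gives recovery_index = 20; diet_score = 5 gives recovery_index = -4.

-4 to 20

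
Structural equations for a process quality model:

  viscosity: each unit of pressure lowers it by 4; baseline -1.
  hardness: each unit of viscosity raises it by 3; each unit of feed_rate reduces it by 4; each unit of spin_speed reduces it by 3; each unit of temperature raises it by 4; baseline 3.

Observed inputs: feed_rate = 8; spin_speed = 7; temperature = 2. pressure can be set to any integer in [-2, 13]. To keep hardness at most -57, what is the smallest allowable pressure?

Substituting into the hardness equation gives hardness = -12*pressure - 45.
Require -12*pressure - 45 ≤ -57, so pressure ≥ 1.
The smallest integer in [-2, 13] satisfying this is 1.

pressure = 1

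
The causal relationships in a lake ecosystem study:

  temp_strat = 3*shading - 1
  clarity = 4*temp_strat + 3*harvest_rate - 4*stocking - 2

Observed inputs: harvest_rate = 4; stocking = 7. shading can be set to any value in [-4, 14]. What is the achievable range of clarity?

-70 to 146

Substituting into the clarity equation gives clarity = 12*shading - 22.
Linear in shading, so extremes are at the endpoints: shading = -4 gives clarity = -70; shading = 14 gives clarity = 146.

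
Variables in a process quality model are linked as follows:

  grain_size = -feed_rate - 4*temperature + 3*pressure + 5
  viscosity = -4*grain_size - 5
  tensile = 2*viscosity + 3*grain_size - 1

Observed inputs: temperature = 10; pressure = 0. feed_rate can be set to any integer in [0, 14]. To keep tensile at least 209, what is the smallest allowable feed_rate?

feed_rate = 9

Substituting into the grain_size equation gives grain_size = -feed_rate - 35.
Substituting into the viscosity equation gives viscosity = 4*feed_rate + 135.
Substituting into the tensile equation gives tensile = 5*feed_rate + 164.
Require 5*feed_rate + 164 ≥ 209, so feed_rate ≥ 9.
The smallest integer in [0, 14] satisfying this is 9.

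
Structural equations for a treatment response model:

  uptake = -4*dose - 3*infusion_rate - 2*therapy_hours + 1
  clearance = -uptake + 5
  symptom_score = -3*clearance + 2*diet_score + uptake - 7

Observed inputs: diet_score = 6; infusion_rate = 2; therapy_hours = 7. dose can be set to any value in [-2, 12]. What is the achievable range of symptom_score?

-278 to -54

Substituting into the uptake equation gives uptake = -4*dose - 19.
This gives clearance = 4*dose + 24.
So symptom_score = -16*dose - 86.
Linear in dose, so extremes are at the endpoints: dose = -2 gives symptom_score = -54; dose = 12 gives symptom_score = -278.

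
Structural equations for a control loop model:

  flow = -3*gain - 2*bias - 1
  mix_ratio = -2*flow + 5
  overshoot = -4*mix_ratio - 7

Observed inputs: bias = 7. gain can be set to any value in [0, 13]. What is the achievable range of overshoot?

Substituting into the flow equation gives flow = -3*gain - 15.
So mix_ratio = 6*gain + 35.
Substituting into the overshoot equation gives overshoot = -24*gain - 147.
Linear in gain, so extremes are at the endpoints: gain = 0 gives overshoot = -147; gain = 13 gives overshoot = -459.

-459 to -147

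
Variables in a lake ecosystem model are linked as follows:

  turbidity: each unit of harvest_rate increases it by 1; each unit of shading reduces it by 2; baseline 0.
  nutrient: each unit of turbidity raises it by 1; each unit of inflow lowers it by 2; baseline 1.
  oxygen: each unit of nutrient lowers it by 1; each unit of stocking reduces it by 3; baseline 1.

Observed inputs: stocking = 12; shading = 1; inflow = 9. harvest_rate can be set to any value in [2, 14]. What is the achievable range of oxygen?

Substituting into the turbidity equation gives turbidity = harvest_rate - 2.
This gives nutrient = harvest_rate - 19.
Substituting into the oxygen equation gives oxygen = -harvest_rate - 16.
Linear in harvest_rate, so extremes are at the endpoints: harvest_rate = 2 gives oxygen = -18; harvest_rate = 14 gives oxygen = -30.

-30 to -18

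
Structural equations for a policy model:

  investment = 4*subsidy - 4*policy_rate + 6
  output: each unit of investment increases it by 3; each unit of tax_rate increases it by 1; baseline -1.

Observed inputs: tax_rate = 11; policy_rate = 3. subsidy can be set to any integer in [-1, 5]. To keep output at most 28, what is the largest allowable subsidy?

subsidy = 3

Substituting into the investment equation gives investment = 4*subsidy - 6.
Substituting into the output equation gives output = 12*subsidy - 8.
Require 12*subsidy - 8 ≤ 28, so subsidy ≤ 3.
The largest integer in [-1, 5] satisfying this is 3.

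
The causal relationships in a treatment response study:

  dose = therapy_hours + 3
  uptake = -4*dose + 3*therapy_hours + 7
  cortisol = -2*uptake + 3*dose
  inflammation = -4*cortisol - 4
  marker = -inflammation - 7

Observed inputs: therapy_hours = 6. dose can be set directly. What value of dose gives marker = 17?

dose = 5

Intervening on dose fixes its value directly, overriding its dependence on therapy_hours.
Substituting into the uptake equation gives uptake = -4*dose + 25.
Substituting into the cortisol equation gives cortisol = 11*dose - 50.
So inflammation = -44*dose + 196.
marker becomes 44*dose - 203.
Solve 44*dose - 203 = 17: dose = (17 + 203) / 44 = 5.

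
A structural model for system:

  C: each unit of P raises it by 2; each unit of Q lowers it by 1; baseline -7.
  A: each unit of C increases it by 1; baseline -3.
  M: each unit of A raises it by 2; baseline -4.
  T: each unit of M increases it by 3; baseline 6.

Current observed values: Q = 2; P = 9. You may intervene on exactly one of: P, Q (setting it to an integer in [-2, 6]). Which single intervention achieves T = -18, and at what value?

set P = 5

Intervening on P: with other inputs at their observed values, T = 12*P - 78. Solving for -18 gives P = 5, within [-2, 6].
Intervening on Q: T = -6*Q + 42. Reaching -18 requires Q = 10, outside [-2, 6].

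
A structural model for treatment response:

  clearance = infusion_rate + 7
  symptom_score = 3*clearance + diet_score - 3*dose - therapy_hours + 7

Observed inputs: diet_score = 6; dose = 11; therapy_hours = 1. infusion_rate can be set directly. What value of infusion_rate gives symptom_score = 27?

infusion_rate = 9

Substituting into the symptom_score equation gives symptom_score = 3*infusion_rate.
Solve 3*infusion_rate = 27: infusion_rate = 27 / 3 = 9.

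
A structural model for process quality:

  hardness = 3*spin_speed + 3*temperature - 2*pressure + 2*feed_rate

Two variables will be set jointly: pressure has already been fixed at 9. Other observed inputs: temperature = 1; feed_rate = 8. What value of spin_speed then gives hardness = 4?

With pressure held at 9:
Substituting into the hardness equation gives hardness = 3*spin_speed + 1.
Solve 3*spin_speed + 1 = 4: spin_speed = (4 - 1) / 3 = 1.

spin_speed = 1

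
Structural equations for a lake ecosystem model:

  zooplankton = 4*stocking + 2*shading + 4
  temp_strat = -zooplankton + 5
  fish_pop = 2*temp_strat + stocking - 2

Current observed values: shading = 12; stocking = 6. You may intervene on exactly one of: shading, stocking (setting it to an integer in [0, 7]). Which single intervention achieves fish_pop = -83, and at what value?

Intervening on shading: fish_pop = -4*shading - 42. Reaching -83 requires shading = 41/4, not an integer.
Intervening on stocking: with other inputs at their observed values, fish_pop = -7*stocking - 48. Solving for -83 gives stocking = 5, within [0, 7].

set stocking = 5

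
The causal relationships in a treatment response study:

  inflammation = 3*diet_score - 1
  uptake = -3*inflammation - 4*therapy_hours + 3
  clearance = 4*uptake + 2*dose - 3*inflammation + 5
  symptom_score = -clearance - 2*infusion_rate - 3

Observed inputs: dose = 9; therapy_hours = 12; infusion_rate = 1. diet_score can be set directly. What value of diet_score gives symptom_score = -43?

Substituting into the uptake equation gives uptake = -9*diet_score - 42.
This gives clearance = -45*diet_score - 142.
So symptom_score = 45*diet_score + 137.
Solve 45*diet_score + 137 = -43: diet_score = (-43 - 137) / 45 = -4.

diet_score = -4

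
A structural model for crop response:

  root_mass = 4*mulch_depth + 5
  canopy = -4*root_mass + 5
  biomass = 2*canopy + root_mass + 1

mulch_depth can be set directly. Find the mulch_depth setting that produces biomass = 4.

mulch_depth = -1

Substituting into the canopy equation gives canopy = -16*mulch_depth - 15.
Substituting into the biomass equation gives biomass = -28*mulch_depth - 24.
Solve -28*mulch_depth - 24 = 4: mulch_depth = (4 + 24) / -28 = -1.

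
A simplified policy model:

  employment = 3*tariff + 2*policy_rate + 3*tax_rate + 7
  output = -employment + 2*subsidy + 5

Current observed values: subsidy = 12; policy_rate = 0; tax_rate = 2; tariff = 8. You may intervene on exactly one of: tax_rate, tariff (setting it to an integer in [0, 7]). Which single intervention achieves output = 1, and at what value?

set tariff = 5

Intervening on tax_rate: output = -3*tax_rate - 2. Reaching 1 requires tax_rate = -1, outside [0, 7].
Intervening on tariff: with other inputs at their observed values, output = -3*tariff + 16. Solving for 1 gives tariff = 5, within [0, 7].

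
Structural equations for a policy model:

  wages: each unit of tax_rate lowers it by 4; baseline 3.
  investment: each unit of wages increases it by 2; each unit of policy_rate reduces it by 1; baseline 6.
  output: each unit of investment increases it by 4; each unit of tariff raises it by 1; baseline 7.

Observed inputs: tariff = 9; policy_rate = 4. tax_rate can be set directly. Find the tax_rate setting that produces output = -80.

tax_rate = 4

Substituting into the investment equation gives investment = -8*tax_rate + 8.
Substituting into the output equation gives output = -32*tax_rate + 48.
Solve -32*tax_rate + 48 = -80: tax_rate = (-80 - 48) / -32 = 4.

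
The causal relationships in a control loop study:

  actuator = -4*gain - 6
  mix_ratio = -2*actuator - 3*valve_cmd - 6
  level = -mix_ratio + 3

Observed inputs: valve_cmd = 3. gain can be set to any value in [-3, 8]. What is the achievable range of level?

Substituting into the mix_ratio equation gives mix_ratio = 8*gain - 3.
Substituting into the level equation gives level = -8*gain + 6.
Linear in gain, so extremes are at the endpoints: gain = -3 gives level = 30; gain = 8 gives level = -58.

-58 to 30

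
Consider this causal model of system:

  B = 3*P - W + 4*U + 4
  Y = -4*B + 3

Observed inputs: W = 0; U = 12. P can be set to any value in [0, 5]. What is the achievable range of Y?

Substituting into the B equation gives B = 3*P + 52.
This gives Y = -12*P - 205.
Linear in P, so extremes are at the endpoints: P = 0 gives Y = -205; P = 5 gives Y = -265.

-265 to -205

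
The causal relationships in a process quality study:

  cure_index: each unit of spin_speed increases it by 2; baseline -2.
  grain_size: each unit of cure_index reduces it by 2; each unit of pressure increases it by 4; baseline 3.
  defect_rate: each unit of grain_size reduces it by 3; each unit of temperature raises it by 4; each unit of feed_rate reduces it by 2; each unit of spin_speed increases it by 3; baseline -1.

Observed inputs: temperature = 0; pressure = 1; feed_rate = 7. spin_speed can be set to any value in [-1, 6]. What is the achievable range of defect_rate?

Substituting into the grain_size equation gives grain_size = -4*spin_speed + 11.
Substituting into the defect_rate equation gives defect_rate = 15*spin_speed - 48.
Linear in spin_speed, so extremes are at the endpoints: spin_speed = -1 gives defect_rate = -63; spin_speed = 6 gives defect_rate = 42.

-63 to 42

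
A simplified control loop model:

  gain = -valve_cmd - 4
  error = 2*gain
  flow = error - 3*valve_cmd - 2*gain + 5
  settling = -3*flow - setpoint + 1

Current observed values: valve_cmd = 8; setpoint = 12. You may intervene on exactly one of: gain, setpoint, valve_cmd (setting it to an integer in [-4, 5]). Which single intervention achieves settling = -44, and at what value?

Intervening on gain: the paths from gain to settling cancel (net effect zero), leaving settling = 46; -44 is unreachable this way.
Intervening on setpoint: settling = -setpoint + 58. Reaching -44 requires setpoint = 102, outside [-4, 5].
Intervening on valve_cmd: with other inputs at their observed values, settling = 9*valve_cmd - 26. Solving for -44 gives valve_cmd = -2, within [-4, 5].

set valve_cmd = -2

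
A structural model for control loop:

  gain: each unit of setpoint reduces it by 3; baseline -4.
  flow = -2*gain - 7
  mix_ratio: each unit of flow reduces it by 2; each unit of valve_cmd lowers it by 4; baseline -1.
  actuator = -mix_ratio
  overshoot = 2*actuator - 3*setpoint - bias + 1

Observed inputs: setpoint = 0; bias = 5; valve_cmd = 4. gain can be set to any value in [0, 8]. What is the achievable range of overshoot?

Intervening on gain fixes its value directly, overriding its dependence on setpoint.
Substituting into the mix_ratio equation gives mix_ratio = 4*gain - 3.
Substituting into the actuator equation gives actuator = -4*gain + 3.
Substituting into the overshoot equation gives overshoot = -8*gain + 2.
Linear in gain, so extremes are at the endpoints: gain = 0 gives overshoot = 2; gain = 8 gives overshoot = -62.

-62 to 2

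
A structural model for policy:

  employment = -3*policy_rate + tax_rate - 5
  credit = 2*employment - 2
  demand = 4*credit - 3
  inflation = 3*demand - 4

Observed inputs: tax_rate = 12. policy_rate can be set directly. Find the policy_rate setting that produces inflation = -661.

policy_rate = 11

Substituting into the employment equation gives employment = -3*policy_rate + 7.
credit becomes -6*policy_rate + 12.
This gives demand = -24*policy_rate + 45.
So inflation = -72*policy_rate + 131.
Solve -72*policy_rate + 131 = -661: policy_rate = (-661 - 131) / -72 = 11.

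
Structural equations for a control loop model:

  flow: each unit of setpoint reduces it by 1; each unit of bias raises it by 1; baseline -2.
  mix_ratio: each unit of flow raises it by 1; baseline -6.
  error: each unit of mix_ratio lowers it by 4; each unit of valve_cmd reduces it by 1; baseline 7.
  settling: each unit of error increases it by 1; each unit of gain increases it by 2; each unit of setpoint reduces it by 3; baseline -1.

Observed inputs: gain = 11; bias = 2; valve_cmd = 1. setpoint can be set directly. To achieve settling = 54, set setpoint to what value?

setpoint = 3

Substituting into the flow equation gives flow = -setpoint.
Substituting into the mix_ratio equation gives mix_ratio = -setpoint - 6.
error becomes 4*setpoint + 30.
Substituting into the settling equation gives settling = setpoint + 51.
Solve setpoint + 51 = 54: setpoint = (54 - 51) / 1 = 3.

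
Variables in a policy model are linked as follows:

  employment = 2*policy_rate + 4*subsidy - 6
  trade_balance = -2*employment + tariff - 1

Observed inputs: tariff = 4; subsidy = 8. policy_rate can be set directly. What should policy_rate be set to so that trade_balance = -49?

Substituting into the employment equation gives employment = 2*policy_rate + 26.
trade_balance becomes -4*policy_rate - 49.
Solve -4*policy_rate - 49 = -49: policy_rate = (-49 + 49) / -4 = 0.

policy_rate = 0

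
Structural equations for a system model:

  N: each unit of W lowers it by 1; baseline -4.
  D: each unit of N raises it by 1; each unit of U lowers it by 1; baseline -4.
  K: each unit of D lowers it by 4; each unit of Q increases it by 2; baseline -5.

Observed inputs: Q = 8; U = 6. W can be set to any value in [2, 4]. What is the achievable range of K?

Substituting into the D equation gives D = -W - 14.
Substituting into the K equation gives K = 4*W + 67.
Linear in W, so extremes are at the endpoints: W = 2 gives K = 75; W = 4 gives K = 83.

75 to 83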